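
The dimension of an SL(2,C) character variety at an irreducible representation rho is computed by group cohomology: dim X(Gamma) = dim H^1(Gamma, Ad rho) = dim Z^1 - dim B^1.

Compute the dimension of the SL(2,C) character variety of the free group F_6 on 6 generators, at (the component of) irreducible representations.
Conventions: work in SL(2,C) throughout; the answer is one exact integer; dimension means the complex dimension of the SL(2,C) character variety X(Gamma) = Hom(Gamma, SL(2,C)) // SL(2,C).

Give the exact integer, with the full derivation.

15

Here Gamma is free of rank 6 — no relator constrains a cocycle.
A cocycle picks one sl_2 vector per generator freely, giving dim Z^1 = 3*6 = 18.
dim B^1 = 3: the coboundary map is injective because an irreducible image has centralizer 0 in sl_2.
dim X = dim H^1 = dim Z^1 - dim B^1 = 18 - 3 = 15.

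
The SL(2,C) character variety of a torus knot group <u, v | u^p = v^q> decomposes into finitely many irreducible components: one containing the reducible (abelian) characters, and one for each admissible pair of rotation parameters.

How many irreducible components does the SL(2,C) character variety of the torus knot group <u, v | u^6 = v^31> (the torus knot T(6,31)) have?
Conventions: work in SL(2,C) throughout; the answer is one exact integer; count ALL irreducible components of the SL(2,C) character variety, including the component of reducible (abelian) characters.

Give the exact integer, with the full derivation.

76

Gamma = < u, v | u^6 = v^31 > (torus knot T(6,31)); the central element u^6 = v^31 acts as +I or -I in any irreducible SL(2,C) representation.
On an irreducible component, tr(u) is locked at 2*cos(pi*alpha/6) for some alpha in 1..5, and tr(v) at 2*cos(pi*beta/31) for some beta in 1..30.
Consistency of u^6 = (-1)^alpha I with v^31 = (-1)^beta I forces alpha = beta (mod 2).
Counting: 3 odd alphas x 15 odd betas + 2 even alphas x 15 even betas = 45 + 30 = 75.
That is 75 components of irreducible characters, and with the reducible (abelian) component the total is 76.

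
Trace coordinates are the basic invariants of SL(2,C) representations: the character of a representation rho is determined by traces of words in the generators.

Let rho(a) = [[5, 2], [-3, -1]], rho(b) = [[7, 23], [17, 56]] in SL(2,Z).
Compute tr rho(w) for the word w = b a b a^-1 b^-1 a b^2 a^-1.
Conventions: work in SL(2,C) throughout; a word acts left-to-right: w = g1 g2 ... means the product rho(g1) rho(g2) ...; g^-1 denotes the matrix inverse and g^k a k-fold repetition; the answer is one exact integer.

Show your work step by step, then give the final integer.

rho(b) = [[7, 23], [17, 56]]
... * rho(a) = [[5, 2], [-3, -1]]  ->  [[-34, -9], [-83, -22]]
... * rho(b) = [[7, 23], [17, 56]]  ->  [[-391, -1286], [-955, -3141]]
... * rho(a^-1) = [[-1, -2], [3, 5]]  ->  [[-3467, -5648], [-8468, -13795]]
... * rho(b^-1) = [[56, -23], [-17, 7]]  ->  [[-98136, 40205], [-239693, 98199]]
... * rho(a) = [[5, 2], [-3, -1]]  ->  [[-611295, -236477], [-1493062, -577585]]
... * rho(b) = [[7, 23], [17, 56]]  ->  [[-8299174, -27302497], [-20270379, -66685186]]
... * rho(b) = [[7, 23], [17, 56]]  ->  [[-522236667, -1719820834], [-1275540815, -4200589133]]
... * rho(a^-1) = [[-1, -2], [3, 5]]  ->  [[-4637225835, -7554630836], [-11326226584, -18451864035]]
tr = -4637225835 + -18451864035 = -23089089870

-23089089870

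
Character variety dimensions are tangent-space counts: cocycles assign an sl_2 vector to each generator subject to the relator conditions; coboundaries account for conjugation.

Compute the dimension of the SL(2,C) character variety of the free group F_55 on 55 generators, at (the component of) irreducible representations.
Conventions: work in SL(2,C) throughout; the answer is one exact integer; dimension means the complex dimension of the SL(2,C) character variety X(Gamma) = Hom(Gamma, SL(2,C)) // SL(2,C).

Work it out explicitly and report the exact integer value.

162

Gamma = F_55 has 55 generators and no relators.
So Z^1 = (sl_2)^55 in full: dim Z^1 = 165.
At an irreducible rho the centralizer of the image in sl_2 is 0, so the coboundary map sl_2 -> Z^1 is injective: dim B^1 = 3.
dim X = dim H^1 = dim Z^1 - dim B^1 = 165 - 3 = 162.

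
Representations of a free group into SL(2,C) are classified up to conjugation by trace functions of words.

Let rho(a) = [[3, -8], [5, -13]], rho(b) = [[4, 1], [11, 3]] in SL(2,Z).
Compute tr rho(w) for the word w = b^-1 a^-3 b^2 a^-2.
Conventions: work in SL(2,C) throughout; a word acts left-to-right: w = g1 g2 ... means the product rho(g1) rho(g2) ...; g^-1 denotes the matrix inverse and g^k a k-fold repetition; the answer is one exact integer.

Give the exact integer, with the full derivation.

rho(b^-1) = [[3, -1], [-11, 4]]
... * rho(a^-1) = [[-13, 8], [-5, 3]]  ->  [[-34, 21], [123, -76]]
... * rho(a^-1) = [[-13, 8], [-5, 3]]  ->  [[337, -209], [-1219, 756]]
... * rho(a^-1) = [[-13, 8], [-5, 3]]  ->  [[-3336, 2069], [12067, -7484]]
... * rho(b) = [[4, 1], [11, 3]]  ->  [[9415, 2871], [-34056, -10385]]
... * rho(b) = [[4, 1], [11, 3]]  ->  [[69241, 18028], [-250459, -65211]]
... * rho(a^-1) = [[-13, 8], [-5, 3]]  ->  [[-990273, 608012], [3582022, -2199305]]
... * rho(a^-1) = [[-13, 8], [-5, 3]]  ->  [[9833489, -6098148], [-35569761, 22058261]]
tr = 9833489 + 22058261 = 31891750

31891750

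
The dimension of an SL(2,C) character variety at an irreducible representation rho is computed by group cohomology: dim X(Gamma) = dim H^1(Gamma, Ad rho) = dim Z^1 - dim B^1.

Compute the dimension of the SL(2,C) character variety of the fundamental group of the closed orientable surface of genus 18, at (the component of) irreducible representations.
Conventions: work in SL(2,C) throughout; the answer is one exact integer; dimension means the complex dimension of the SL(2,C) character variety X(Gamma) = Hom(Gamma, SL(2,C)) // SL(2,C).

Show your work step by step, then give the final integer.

pi_1 of the closed genus-18 surface has 36 generators bound by the single product-of-commutators relator.
Before the relator condition, cocycle space has dim 3*36 = 108.
At an irreducible rho, H^2 = coker(d_2) vanishes (Poincare duality: H^2 is dual to H^0 = invariants = 0), so d_2 is surjective onto sl_2 and dim Z^1 = 108 - 3 = 105.
dim B^1 = 3 (coboundaries, injective at irreducible rho).
dim H^1 = 105 - 3 = 102 = dim X.

102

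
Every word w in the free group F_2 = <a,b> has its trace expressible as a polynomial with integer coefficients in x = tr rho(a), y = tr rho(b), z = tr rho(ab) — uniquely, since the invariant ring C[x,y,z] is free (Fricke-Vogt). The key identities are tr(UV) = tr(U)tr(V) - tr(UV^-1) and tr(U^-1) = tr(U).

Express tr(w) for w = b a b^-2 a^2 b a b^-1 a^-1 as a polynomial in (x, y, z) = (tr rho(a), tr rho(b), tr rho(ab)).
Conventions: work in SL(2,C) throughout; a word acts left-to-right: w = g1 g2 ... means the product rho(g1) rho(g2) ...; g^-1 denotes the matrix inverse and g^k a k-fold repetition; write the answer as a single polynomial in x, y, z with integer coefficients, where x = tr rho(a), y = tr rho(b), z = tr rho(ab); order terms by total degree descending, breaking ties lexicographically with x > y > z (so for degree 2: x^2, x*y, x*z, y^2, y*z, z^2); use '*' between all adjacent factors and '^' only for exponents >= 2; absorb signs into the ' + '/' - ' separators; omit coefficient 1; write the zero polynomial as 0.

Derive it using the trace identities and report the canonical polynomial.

and trace(a b a) = trace(a) * trace(b a) - trace(b) = x*z - y
trace(a^3 b) = trace(a) * trace(a b a) - trace(a b) = x^2*z - x*y - z
and trace(a^2) = trace(a) * trace(a) - trace(1) = x^2 - 2
next, trace(a^3) = trace(a) * trace(a^2) - trace(a) = x^3 - 3*x
trace(a^2 b^2 a) = trace(b) * trace(a^3 b) - trace(a^3) = x^2*y*z - x^3 - x*y^2 - y*z + 3*x
trace(a b a b) = trace(b a) * trace(b a) - trace(1) = z^2 - 2
trace(b^2 a b a) = trace(b) * trace(a b a b) - trace(a b a) = y*z^2 - x*z - y
trace(a b^2) = trace(b) * trace(a b) - trace(a) = y*z - x
trace(b^2 a b) = trace(b) * trace(a b^2) - trace(a b) = y^2*z - x*y - z
trace(a^2 b^2 a b) = trace(a) * trace(b^2 a b a) - trace(b^2 a b) = x*y*z^2 - x^2*z - y^2*z + z
trace(b^-1 a^2 b^2 a) = trace(a^2 b^2 a) * trace(b) - trace(a^2 b^2 a b) = x^2*y^2*z - x^3*y - x*y^3 - x*y*z^2 + x^2*z + 3*x*y - z
trace(b a b^-2 a^2 b) = trace(b^-1 a^2 b^2 a) * trace(b) - trace(b^-1 a^2 b^2 a b) = x^2*y^3*z - x^3*y^2 - x*y^4 - x*y^2*z^2 + x^3 + 4*x*y^2 - 3*x
and trace(a^2 b a b) = trace(a) * trace(b a b a) - trace(b a b) = x*z^2 - y*z - x
trace(b a b^2 a^2) = trace(b) * trace(a^2 b a b) - trace(a^2 b a) = x*y*z^2 - x^2*z - y^2*z + z
and trace(a^2 b a b^2 a) = trace(a) * trace(b a b^2 a^2) - trace(b a b^2 a) = x^2*y*z^2 - x^3*z - x*y^2*z - y*z^2 + 2*x*z + y
trace(a b a b a b) = trace(a b a b) * trace(a b) - trace(b a) = z^3 - 3*z
trace(b a b^2 a b a) = trace(b) * trace(a b a b a b) - trace(a b a b a) = y*z^3 - x*z^2 - 2*y*z + x
and trace(b^2) = trace(b) * trace(b) - trace(1) = y^2 - 2
and trace(a b^2 a) = trace(a) * trace(b^2 a) - trace(b^2) = x*y*z - x^2 - y^2 + 2
next, trace(b a b^2 a b) = trace(b) * trace(a b^2 a b) - trace(a b^2 a) = y^2*z^2 - 2*x*y*z + x^2 - 2
and trace(a^2 b a b^2 a b) = trace(a) * trace(b a b^2 a b a) - trace(b a b^2 a b) = x*y*z^3 - x^2*z^2 - y^2*z^2 + 2
trace(b^-1 a^2 b a b^2 a) = trace(a^2 b a b^2 a) * trace(b) - trace(a^2 b a b^2 a b) = x^2*y^2*z^2 - x^3*y*z - x*y^3*z - x*y*z^3 + x^2*z^2 + 2*x*y*z + y^2 - 2
and trace(b a b^-2 a^2 b a b) = trace(b^-1 a^2 b a b^2 a) * trace(b) - trace(b^-1 a^2 b a b^2 a b) = x^2*y^3*z^2 - x^3*y^2*z - x*y^4*z - x*y^2*z^3 + x^3*z + 3*x*y^2*z + y^3 + y*z^2 - 2*x*z - 3*y
trace(a b a b a b a) = trace(a) * trace(b a b a b a) - trace(b a b a b) = x*z^3 - y*z^2 - 2*x*z + y
trace(a^2 b a b a b a) = trace(a) * trace(a b a b a b a) - trace(a b a b a b) = x^2*z^3 - x*y*z^2 - 2*x^2*z - z^3 + x*y + 3*z
and trace(b a b a b a b a) = trace(a b a b a b) * trace(a b) - trace(b a b a) = z^4 - 4*z^2 + 2
trace(a^2 b a b a b a b) = trace(a) * trace(b a b a b a b a) - trace(b a b a b a b) = x*z^4 - y*z^3 - 3*x*z^2 + 2*y*z + x
next, trace(a^2 b a b a b a b^-1) = trace(a^2 b a b a b a) * trace(b) - trace(a^2 b a b a b a b) = x^2*y*z^3 - x*y^2*z^2 - x*z^4 - 2*x^2*y*z + x*y^2 + 3*x*z^2 + y*z - x
trace(b a b^-2 a^2 b a b a) = trace(a^2 b a b a b a b^-1) * trace(b) - trace(a^2 b a b a b a) = x^2*y^2*z^3 - x*y^3*z^2 - x*y*z^4 - 2*x^2*y^2*z - x^2*z^3 + x*y^3 + 4*x*y*z^2 + 2*x^2*z + y^2*z + z^3 - 2*x*y - 3*z
next, trace(a^-1 b a b^-2 a^2 b a b) = trace(b a b^-2 a^2 b a b) * trace(a) - trace(b a b^-2 a^2 b a b a) = x^3*y^3*z^2 - x^4*y^2*z - x^2*y^4*z - 2*x^2*y^2*z^3 + x*y^3*z^2 + x*y*z^4 + x^4*z + 5*x^2*y^2*z + x^2*z^3 - 3*x*y*z^2 - 4*x^2*z - y^2*z - z^3 - x*y + 3*z
trace(b a b^-2 a^2 b a b^-1 a^-1) = trace(a^-1 b a b^-2 a^2 b a) * trace(b) - trace(a^-1 b a b^-2 a^2 b a b) = -x^3*y^3*z^2 + x^4*y^2*z + 2*x^2*y^4*z + 2*x^2*y^2*z^3 - x^3*y^3 - x*y^5 - 2*x*y^3*z^2 - x*y*z^4 - x^4*z - 5*x^2*y^2*z - x^2*z^3 + x^3*y + 4*x*y^3 + 3*x*y*z^2 + 4*x^2*z + y^2*z + z^3 - 2*x*y - 3*z

-x^3*y^3*z^2 + x^4*y^2*z + 2*x^2*y^4*z + 2*x^2*y^2*z^3 - x^3*y^3 - x*y^5 - 2*x*y^3*z^2 - x*y*z^4 - x^4*z - 5*x^2*y^2*z - x^2*z^3 + x^3*y + 4*x*y^3 + 3*x*y*z^2 + 4*x^2*z + y^2*z + z^3 - 2*x*y - 3*z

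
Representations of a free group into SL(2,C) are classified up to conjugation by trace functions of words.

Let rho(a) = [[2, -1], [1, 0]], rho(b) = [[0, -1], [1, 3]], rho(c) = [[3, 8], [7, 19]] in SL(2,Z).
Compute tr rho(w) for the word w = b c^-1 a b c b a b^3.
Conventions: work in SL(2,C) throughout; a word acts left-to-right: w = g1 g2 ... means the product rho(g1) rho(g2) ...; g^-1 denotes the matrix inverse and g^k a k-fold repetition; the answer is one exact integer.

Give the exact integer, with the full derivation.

rho(b) = [[0, -1], [1, 3]]
... * rho(c^-1) = [[19, -8], [-7, 3]]  ->  [[7, -3], [-2, 1]]
... * rho(a) = [[2, -1], [1, 0]]  ->  [[11, -7], [-3, 2]]
... * rho(b) = [[0, -1], [1, 3]]  ->  [[-7, -32], [2, 9]]
... * rho(c) = [[3, 8], [7, 19]]  ->  [[-245, -664], [69, 187]]
... * rho(b) = [[0, -1], [1, 3]]  ->  [[-664, -1747], [187, 492]]
... * rho(a) = [[2, -1], [1, 0]]  ->  [[-3075, 664], [866, -187]]
... * rho(b) = [[0, -1], [1, 3]]  ->  [[664, 5067], [-187, -1427]]
... * rho(b) = [[0, -1], [1, 3]]  ->  [[5067, 14537], [-1427, -4094]]
... * rho(b) = [[0, -1], [1, 3]]  ->  [[14537, 38544], [-4094, -10855]]
tr = 14537 + -10855 = 3682

3682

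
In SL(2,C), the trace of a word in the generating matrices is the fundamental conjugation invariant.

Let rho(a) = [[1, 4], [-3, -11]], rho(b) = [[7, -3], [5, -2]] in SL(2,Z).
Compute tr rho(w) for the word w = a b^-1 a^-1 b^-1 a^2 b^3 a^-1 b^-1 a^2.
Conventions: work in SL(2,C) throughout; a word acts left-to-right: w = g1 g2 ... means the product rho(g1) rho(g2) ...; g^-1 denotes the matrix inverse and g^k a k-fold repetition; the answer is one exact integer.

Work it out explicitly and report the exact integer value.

rho(a) = [[1, 4], [-3, -11]]
... * rho(b^-1) = [[-2, 3], [-5, 7]]  ->  [[-22, 31], [61, -86]]
... * rho(a^-1) = [[-11, -4], [3, 1]]  ->  [[335, 119], [-929, -330]]
... * rho(b^-1) = [[-2, 3], [-5, 7]]  ->  [[-1265, 1838], [3508, -5097]]
... * rho(a) = [[1, 4], [-3, -11]]  ->  [[-6779, -25278], [18799, 70099]]
... * rho(a) = [[1, 4], [-3, -11]]  ->  [[69055, 250942], [-191498, -695893]]
... * rho(b) = [[7, -3], [5, -2]]  ->  [[1738095, -709049], [-4819951, 1966280]]
... * rho(b) = [[7, -3], [5, -2]]  ->  [[8621420, -3796187], [-23908257, 10527293]]
... * rho(b) = [[7, -3], [5, -2]]  ->  [[41369005, -18271886], [-114721334, 50670185]]
... * rho(a^-1) = [[-11, -4], [3, 1]]  ->  [[-509874713, -183747906], [1413945229, 509555521]]
... * rho(b^-1) = [[-2, 3], [-5, 7]]  ->  [[1938488956, -2815859481], [-5375668063, 7808724334]]
... * rho(a) = [[1, 4], [-3, -11]]  ->  [[10386067399, 38728410115], [-28801841065, -107398639926]]
... * rho(a) = [[1, 4], [-3, -11]]  ->  [[-105799162946, -384468241669], [293394078713, 1066177674926]]
tr = -105799162946 + 1066177674926 = 960378511980

960378511980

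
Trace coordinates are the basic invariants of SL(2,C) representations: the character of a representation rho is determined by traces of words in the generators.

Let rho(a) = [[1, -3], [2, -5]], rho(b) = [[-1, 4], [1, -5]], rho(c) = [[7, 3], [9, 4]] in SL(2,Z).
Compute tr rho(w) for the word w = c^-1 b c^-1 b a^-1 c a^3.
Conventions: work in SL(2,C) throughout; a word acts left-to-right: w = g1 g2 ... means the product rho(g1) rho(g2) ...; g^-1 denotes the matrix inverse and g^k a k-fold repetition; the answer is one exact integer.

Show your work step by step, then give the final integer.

1559875

rho(c^-1) = [[4, -3], [-9, 7]]
... * rho(b) = [[-1, 4], [1, -5]]  ->  [[-7, 31], [16, -71]]
... * rho(c^-1) = [[4, -3], [-9, 7]]  ->  [[-307, 238], [703, -545]]
... * rho(b) = [[-1, 4], [1, -5]]  ->  [[545, -2418], [-1248, 5537]]
... * rho(a^-1) = [[-5, 3], [-2, 1]]  ->  [[2111, -783], [-4834, 1793]]
... * rho(c) = [[7, 3], [9, 4]]  ->  [[7730, 3201], [-17701, -7330]]
... * rho(a) = [[1, -3], [2, -5]]  ->  [[14132, -39195], [-32361, 89753]]
... * rho(a) = [[1, -3], [2, -5]]  ->  [[-64258, 153579], [147145, -351682]]
... * rho(a) = [[1, -3], [2, -5]]  ->  [[242900, -575121], [-556219, 1316975]]
tr = 242900 + 1316975 = 1559875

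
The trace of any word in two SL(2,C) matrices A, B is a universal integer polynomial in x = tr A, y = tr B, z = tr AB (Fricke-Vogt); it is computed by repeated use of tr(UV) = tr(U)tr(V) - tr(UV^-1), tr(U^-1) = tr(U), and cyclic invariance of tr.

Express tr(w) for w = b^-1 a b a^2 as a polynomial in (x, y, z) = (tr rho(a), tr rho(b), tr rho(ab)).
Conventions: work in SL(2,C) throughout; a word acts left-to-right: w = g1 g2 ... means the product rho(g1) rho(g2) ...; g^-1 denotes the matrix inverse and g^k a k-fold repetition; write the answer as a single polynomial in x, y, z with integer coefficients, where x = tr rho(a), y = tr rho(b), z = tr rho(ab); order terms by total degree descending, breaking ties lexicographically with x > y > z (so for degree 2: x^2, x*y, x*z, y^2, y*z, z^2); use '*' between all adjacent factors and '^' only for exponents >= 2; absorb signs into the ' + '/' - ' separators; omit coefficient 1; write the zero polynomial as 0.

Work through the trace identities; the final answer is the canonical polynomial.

trace(b a^2) = trace(a)*trace(b a) - trace(b)  (reduce the a square) = x*z - y
trace(a b a^2) = trace(a)*trace(b a^2) - trace(b a)  (reduce the a square) = x^2*z - x*y - z
reduce: trace(b a b a) = trace(b a)*trace(b a) - trace(1)  (split on b) = z^2 - 2
trace(b a b) = trace(b)*trace(a b) - trace(a)  (reduce the b square) = y*z - x
trace(a b a^2 b) = trace(a)*trace(b a b a) - trace(b a b)  (reduce the a square) = x*z^2 - y*z - x
reduce: trace(b^-1 a b a^2) = trace(a b a^2)*trace(b) - trace(a b a^2 b)  (eliminate b^-1) = x^2*y*z - x*y^2 - x*z^2 + x

x^2*y*z - x*y^2 - x*z^2 + x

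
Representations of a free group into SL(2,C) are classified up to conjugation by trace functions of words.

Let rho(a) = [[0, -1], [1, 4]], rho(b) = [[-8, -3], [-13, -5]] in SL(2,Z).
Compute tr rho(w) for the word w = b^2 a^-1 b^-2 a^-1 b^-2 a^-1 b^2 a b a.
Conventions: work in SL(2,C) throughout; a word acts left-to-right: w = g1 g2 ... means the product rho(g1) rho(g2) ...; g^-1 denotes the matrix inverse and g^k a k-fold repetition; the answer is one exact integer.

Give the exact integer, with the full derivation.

-6346693798

rho(b) = [[-8, -3], [-13, -5]]
... * rho(b) = [[-8, -3], [-13, -5]]  ->  [[103, 39], [169, 64]]
... * rho(a^-1) = [[4, 1], [-1, 0]]  ->  [[373, 103], [612, 169]]
... * rho(b^-1) = [[-5, 3], [13, -8]]  ->  [[-526, 295], [-863, 484]]
... * rho(b^-1) = [[-5, 3], [13, -8]]  ->  [[6465, -3938], [10607, -6461]]
... * rho(a^-1) = [[4, 1], [-1, 0]]  ->  [[29798, 6465], [48889, 10607]]
... * rho(b^-1) = [[-5, 3], [13, -8]]  ->  [[-64945, 37674], [-106554, 61811]]
... * rho(b^-1) = [[-5, 3], [13, -8]]  ->  [[814487, -496227], [1336313, -814150]]
... * rho(a^-1) = [[4, 1], [-1, 0]]  ->  [[3754175, 814487], [6159402, 1336313]]
... * rho(b) = [[-8, -3], [-13, -5]]  ->  [[-40621731, -15334960], [-66647285, -25159771]]
... * rho(b) = [[-8, -3], [-13, -5]]  ->  [[524328328, 198539993], [860255303, 325740710]]
... * rho(a) = [[0, -1], [1, 4]]  ->  [[198539993, 269831644], [325740710, 442707537]]
... * rho(b) = [[-8, -3], [-13, -5]]  ->  [[-5096131316, -1944778199], [-8361123661, -3190759815]]
... * rho(a) = [[0, -1], [1, 4]]  ->  [[-1944778199, -2682981480], [-3190759815, -4401915599]]
tr = -1944778199 + -4401915599 = -6346693798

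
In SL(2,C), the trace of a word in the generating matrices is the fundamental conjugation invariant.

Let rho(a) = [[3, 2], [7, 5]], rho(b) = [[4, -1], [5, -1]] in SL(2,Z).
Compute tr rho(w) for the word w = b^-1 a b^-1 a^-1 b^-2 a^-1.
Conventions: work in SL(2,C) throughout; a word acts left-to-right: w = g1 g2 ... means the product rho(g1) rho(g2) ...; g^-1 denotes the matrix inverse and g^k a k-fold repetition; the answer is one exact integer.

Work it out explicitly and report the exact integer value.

rho(b^-1) = [[-1, 1], [-5, 4]]
... * rho(a) = [[3, 2], [7, 5]]  ->  [[4, 3], [13, 10]]
... * rho(b^-1) = [[-1, 1], [-5, 4]]  ->  [[-19, 16], [-63, 53]]
... * rho(a^-1) = [[5, -2], [-7, 3]]  ->  [[-207, 86], [-686, 285]]
... * rho(b^-1) = [[-1, 1], [-5, 4]]  ->  [[-223, 137], [-739, 454]]
... * rho(b^-1) = [[-1, 1], [-5, 4]]  ->  [[-462, 325], [-1531, 1077]]
... * rho(a^-1) = [[5, -2], [-7, 3]]  ->  [[-4585, 1899], [-15194, 6293]]
tr = -4585 + 6293 = 1708

1708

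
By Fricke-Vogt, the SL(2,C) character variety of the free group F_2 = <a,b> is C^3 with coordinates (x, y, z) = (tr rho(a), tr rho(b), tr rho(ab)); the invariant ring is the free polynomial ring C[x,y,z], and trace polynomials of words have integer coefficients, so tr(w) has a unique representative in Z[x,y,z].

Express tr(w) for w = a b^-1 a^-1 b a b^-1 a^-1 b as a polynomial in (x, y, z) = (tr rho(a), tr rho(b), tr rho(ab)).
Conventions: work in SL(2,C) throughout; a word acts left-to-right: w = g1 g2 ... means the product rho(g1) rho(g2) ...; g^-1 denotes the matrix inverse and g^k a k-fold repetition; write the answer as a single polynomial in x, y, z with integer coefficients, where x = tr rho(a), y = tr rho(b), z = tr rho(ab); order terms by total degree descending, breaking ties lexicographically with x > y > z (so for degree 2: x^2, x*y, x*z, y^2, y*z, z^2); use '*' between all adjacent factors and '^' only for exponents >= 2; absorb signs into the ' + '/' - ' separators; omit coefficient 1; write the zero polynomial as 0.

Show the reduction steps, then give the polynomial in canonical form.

x^2*y^2*z^2 - 2*x^3*y*z - 2*x*y^3*z - 2*x*y*z^3 + x^4 + 2*x^2*y^2 + 2*x^2*z^2 + y^4 + 2*y^2*z^2 + z^4 + 4*x*y*z - 4*x^2 - 4*y^2 - 4*z^2 + 2

reduce: tr(a^2) = tr(a) tr(a) - tr(1) = x^2 - 2
tr(a b a) = tr(a) tr(b a) - tr(b) = x*z - y
tr(a b a^2) = tr(a) tr(a b a) - tr(a b) = x^2*z - x*y - z
tr(b a b a) = tr(a b) tr(a b) - tr(1)   [split at repeated a] = z^2 - 2
tr(b a b) = tr(b) tr(a b) - tr(a) = y*z - x
so tr(a b a^2 b) = tr(a) tr(b a b a) - tr(b a b) = x*z^2 - y*z - x
tr(b a^2 b^-1 a) = tr(a b a^2) tr(b) - tr(a b a^2 b) = x^2*y*z - x*y^2 - x*z^2 + x
tr(a b^-1 a^-1 b a) = tr(b a^2 b^-1) tr(a) - tr(b a^2 b^-1 a) = -x^2*y*z + x^3 + x*y^2 + x*z^2 - 3*x
reduce: tr(b^2) = tr(b) tr(b) - tr(1) = y^2 - 2
so tr(a b^2 a) = tr(a) tr(b^2 a) - tr(b^2) = x*y*z - x^2 - y^2 + 2
reduce: tr(a b^2 a b) = tr(b) tr(a b a b) - tr(a b a) = y*z^2 - x*z - y
reduce: tr(b a b^-1 a b) = tr(a b^2 a) tr(b) - tr(a b^2 a b) = x*y^2*z - x^2*y - y^3 - y*z^2 + x*z + 3*y
so tr(b a b^2) = tr(b) tr(b a b) - tr(b a) = y^2*z - x*y - z
so tr(b a^2 b a b) = tr(a) tr(b a b^2 a) - tr(b a b^2) = x*y*z^2 - x^2*z - y^2*z + z
so tr(b a b a b a) = tr(b a) tr(b a b a) - tr(b^-1 a^-1)   [split at repeated b] = z^3 - 3*z
tr(b a^2 b a b a) = tr(a) tr(b a b a b a) - tr(b a b a b) = x*z^3 - y*z^2 - 2*x*z + y
tr(a b a b a^-1 b a) = tr(b a^2 b a b) tr(a) - tr(b a^2 b a b a) = x^2*y*z^2 - x^3*z - x*y^2*z - x*z^3 + y*z^2 + 3*x*z - y
tr(b a b a b a b) = tr(b) tr(a b a b a b) - tr(a b a b a) = y*z^3 - x*z^2 - 2*y*z + x
tr(b a b a b a b a) = tr(a b a b a b) tr(a b) - tr(b a b a)   [split at repeated a] = z^4 - 4*z^2 + 2
tr(a b a b a^-1 b a b) = tr(b a b a b a b) tr(a) - tr(b a b a b a b a) = x*y*z^3 - x^2*z^2 - z^4 - 2*x*y*z + x^2 + 4*z^2 - 2
so tr(a^-1 b a b^-1 a b a b) = tr(a b a b a^-1 b a) tr(b) - tr(a b a b a^-1 b a b) = x^2*y^2*z^2 - x^3*y*z - x*y^3*z - 2*x*y*z^3 + x^2*z^2 + y^2*z^2 + z^4 + 5*x*y*z - x^2 - y^2 - 4*z^2 + 2
reduce: tr(b a b^-1 a^-1 b a b^-1 a) = tr(a^-1 b a b^-1 a b a) tr(b) - tr(a^-1 b a b^-1 a b a b) = -x^2*y^2*z^2 + x^3*y*z + 2*x*y^3*z + 2*x*y*z^3 - x^2*y^2 - x^2*z^2 - y^4 - 2*y^2*z^2 - z^4 - 4*x*y*z + x^2 + 4*y^2 + 4*z^2 - 2
tr(a b^-1 a^-1 b a b^-1 a^-1 b) = tr(b a b^-1 a^-1 b a b^-1) tr(a) - tr(b a b^-1 a^-1 b a b^-1 a) = x^2*y^2*z^2 - 2*x^3*y*z - 2*x*y^3*z - 2*x*y*z^3 + x^4 + 2*x^2*y^2 + 2*x^2*z^2 + y^4 + 2*y^2*z^2 + z^4 + 4*x*y*z - 4*x^2 - 4*y^2 - 4*z^2 + 2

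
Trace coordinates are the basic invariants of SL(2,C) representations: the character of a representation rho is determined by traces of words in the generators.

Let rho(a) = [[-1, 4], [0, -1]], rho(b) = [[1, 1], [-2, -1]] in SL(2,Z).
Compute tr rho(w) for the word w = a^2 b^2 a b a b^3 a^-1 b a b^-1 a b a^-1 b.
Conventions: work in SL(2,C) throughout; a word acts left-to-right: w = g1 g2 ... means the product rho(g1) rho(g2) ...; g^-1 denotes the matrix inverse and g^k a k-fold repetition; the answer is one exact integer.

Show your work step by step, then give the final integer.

rho(a) = [[-1, 4], [0, -1]]
... * rho(a) = [[-1, 4], [0, -1]]  ->  [[1, -8], [0, 1]]
... * rho(b) = [[1, 1], [-2, -1]]  ->  [[17, 9], [-2, -1]]
... * rho(b) = [[1, 1], [-2, -1]]  ->  [[-1, 8], [0, -1]]
... * rho(a) = [[-1, 4], [0, -1]]  ->  [[1, -12], [0, 1]]
... * rho(b) = [[1, 1], [-2, -1]]  ->  [[25, 13], [-2, -1]]
... * rho(a) = [[-1, 4], [0, -1]]  ->  [[-25, 87], [2, -7]]
... * rho(b) = [[1, 1], [-2, -1]]  ->  [[-199, -112], [16, 9]]
... * rho(b) = [[1, 1], [-2, -1]]  ->  [[25, -87], [-2, 7]]
... * rho(b) = [[1, 1], [-2, -1]]  ->  [[199, 112], [-16, -9]]
... * rho(a^-1) = [[-1, -4], [0, -1]]  ->  [[-199, -908], [16, 73]]
... * rho(b) = [[1, 1], [-2, -1]]  ->  [[1617, 709], [-130, -57]]
... * rho(a) = [[-1, 4], [0, -1]]  ->  [[-1617, 5759], [130, -463]]
... * rho(b^-1) = [[-1, -1], [2, 1]]  ->  [[13135, 7376], [-1056, -593]]
... * rho(a) = [[-1, 4], [0, -1]]  ->  [[-13135, 45164], [1056, -3631]]
... * rho(b) = [[1, 1], [-2, -1]]  ->  [[-103463, -58299], [8318, 4687]]
... * rho(a^-1) = [[-1, -4], [0, -1]]  ->  [[103463, 472151], [-8318, -37959]]
... * rho(b) = [[1, 1], [-2, -1]]  ->  [[-840839, -368688], [67600, 29641]]
tr = -840839 + 29641 = -811198

-811198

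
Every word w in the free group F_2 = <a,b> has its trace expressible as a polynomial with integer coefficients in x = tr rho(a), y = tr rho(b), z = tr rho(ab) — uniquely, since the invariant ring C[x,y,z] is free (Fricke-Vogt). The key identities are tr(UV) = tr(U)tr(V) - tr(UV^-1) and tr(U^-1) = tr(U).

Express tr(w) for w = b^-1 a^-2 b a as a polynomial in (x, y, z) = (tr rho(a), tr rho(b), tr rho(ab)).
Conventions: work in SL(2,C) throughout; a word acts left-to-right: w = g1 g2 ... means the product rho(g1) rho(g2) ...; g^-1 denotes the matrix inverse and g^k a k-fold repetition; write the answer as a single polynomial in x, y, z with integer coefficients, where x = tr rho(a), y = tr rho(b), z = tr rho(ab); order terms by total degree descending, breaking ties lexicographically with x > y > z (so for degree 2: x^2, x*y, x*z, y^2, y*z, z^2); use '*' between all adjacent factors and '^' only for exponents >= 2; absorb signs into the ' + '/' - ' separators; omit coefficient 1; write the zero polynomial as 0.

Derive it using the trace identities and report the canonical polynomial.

-x^2*y*z + x^3 + x*y^2 + x*z^2 - 3*x

reduce: tr(a b a) = tr(a) * tr(b a) - tr(b) = x*z - y
tr(a b a b) = tr(a b) * tr(a b) - tr(1) = z^2 - 2
reduce: tr(b a b^-1 a) = tr(a b a) * tr(b) - tr(a b a b) = x*y*z - y^2 - z^2 + 2
tr(a^-1 b a b^-1) = tr(b a b^-1) * tr(a) - tr(b a b^-1 a) = -x*y*z + x^2 + y^2 + z^2 - 2
so tr(b^-1 a^-2 b a) = tr(a^-1 b a b^-1) * tr(a) - tr(a^-1 b a b^-1 a) = -x^2*y*z + x^3 + x*y^2 + x*z^2 - 3*x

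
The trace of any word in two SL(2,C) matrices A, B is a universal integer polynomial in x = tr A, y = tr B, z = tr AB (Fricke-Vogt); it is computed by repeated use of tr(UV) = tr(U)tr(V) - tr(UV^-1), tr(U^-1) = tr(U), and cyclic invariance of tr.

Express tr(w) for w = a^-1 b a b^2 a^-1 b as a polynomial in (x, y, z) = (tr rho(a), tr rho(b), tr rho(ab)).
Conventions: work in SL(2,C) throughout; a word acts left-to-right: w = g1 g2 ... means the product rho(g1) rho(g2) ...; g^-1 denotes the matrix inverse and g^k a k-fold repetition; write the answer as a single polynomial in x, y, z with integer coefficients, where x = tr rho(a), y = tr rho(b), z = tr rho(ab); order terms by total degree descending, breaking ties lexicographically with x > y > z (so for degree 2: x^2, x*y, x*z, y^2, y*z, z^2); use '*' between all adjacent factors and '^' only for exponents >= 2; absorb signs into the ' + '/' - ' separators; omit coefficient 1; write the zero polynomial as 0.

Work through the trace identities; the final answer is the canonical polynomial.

trace(a b^2) = trace(b) trace(a b) - trace(a) = y*z - x
trace(a b^3) = trace(b) trace(a b^2) - trace(a b) = y^2*z - x*y - z
trace(b^2 a b^2) = trace(b) trace(a b^3) - trace(a b^2) = y^3*z - x*y^2 - 2*y*z + x
trace(a b a b) = trace(a b) trace(a b) - trace(1)   [split at repeated a] = z^2 - 2
trace(a b a) = trace(a) trace(b a) - trace(b) = x*z - y
trace(a b^2 a b) = trace(b) trace(a b a b) - trace(a b a) = y*z^2 - x*z - y
trace(b^2) = trace(b) trace(b) - trace(1) = y^2 - 2
trace(a b^2 a) = trace(a) trace(b^2 a) - trace(b^2) = x*y*z - x^2 - y^2 + 2
trace(b^2 a b^2 a) = trace(b) trace(a b^2 a b) - trace(a b^2 a) = y^2*z^2 - 2*x*y*z + x^2 - 2
trace(b a b^2 a^-1 b) = trace(b^2 a b^2) trace(a) - trace(b^2 a b^2 a) = x*y^3*z - x^2*y^2 - y^2*z^2 + 2
trace(b a b a b^2) = trace(b) trace(b a b a b) - trace(b a b a) = y^2*z^2 - x*y*z - y^2 - z^2 + 2
trace(a b a b a b) = trace(b a) trace(b a b a) - trace(b^-1 a^-1)   [split at repeated b] = z^3 - 3*z
trace(a b a b a) = trace(a) trace(b a b a) - trace(b a b) = x*z^2 - y*z - x
trace(b a b a b^2 a) = trace(b) trace(a b a b a b) - trace(a b a b a) = y*z^3 - x*z^2 - 2*y*z + x
trace(b a b^2 a^-1 b a) = trace(b a b a b^2) trace(a) - trace(b a b a b^2 a) = x*y^2*z^2 - x^2*y*z - y*z^3 - x*y^2 + 2*y*z + x
trace(a^-1 b a b^2 a^-1 b) = trace(b a b^2 a^-1 b) trace(a) - trace(b a b^2 a^-1 b a) = x^2*y^3*z - x^3*y^2 - 2*x*y^2*z^2 + x^2*y*z + y*z^3 + x*y^2 - 2*y*z + x

x^2*y^3*z - x^3*y^2 - 2*x*y^2*z^2 + x^2*y*z + y*z^3 + x*y^2 - 2*y*z + x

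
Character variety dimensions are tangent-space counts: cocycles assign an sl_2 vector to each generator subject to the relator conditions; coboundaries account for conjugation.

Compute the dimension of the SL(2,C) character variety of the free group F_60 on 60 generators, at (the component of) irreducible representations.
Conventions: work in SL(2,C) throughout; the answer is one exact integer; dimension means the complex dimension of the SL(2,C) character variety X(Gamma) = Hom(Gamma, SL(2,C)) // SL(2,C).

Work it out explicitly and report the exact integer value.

The free group F_60: 60 generators, no relators.
Z^1(Gamma, Ad rho) = (sl_2)^60: a cocycle is a free choice of one sl_2 vector per generator, so dim Z^1 = 3*60 = 180.
dim B^1 = 3: the coboundary map is injective because an irreducible image has centralizer 0 in sl_2.
Therefore dim X = 180 - 3 = 177.

177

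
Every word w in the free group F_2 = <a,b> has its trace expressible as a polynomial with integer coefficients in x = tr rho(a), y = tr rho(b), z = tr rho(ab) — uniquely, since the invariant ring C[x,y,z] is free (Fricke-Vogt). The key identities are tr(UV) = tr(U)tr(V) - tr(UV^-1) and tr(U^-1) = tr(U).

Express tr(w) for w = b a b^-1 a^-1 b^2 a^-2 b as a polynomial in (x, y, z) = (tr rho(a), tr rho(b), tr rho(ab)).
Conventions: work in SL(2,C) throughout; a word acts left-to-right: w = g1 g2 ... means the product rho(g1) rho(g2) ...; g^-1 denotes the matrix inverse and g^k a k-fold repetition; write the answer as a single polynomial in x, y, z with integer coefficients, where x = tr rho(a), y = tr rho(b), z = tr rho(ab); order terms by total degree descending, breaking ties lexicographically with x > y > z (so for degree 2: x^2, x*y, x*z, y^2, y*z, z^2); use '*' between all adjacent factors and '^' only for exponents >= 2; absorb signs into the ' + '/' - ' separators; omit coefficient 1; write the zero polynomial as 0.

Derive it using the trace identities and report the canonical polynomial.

-x^3*y^4*z + x^4*y^3 + x^2*y^5 + 2*x^2*y^3*z^2 - x*y^2*z^3 - x^4*y - 5*x^2*y^3 - x^2*y*z^2 - y^5 - y^3*z^2 + x*y^2*z + 4*x^2*y + 5*y^3 + 2*y*z^2 + x*z - 5*y

trace(b^2) = trace(b) trace(b) - trace(1)  (reduce the b square) = y^2 - 2
trace(b^3) = trace(b) trace(b^2) - trace(b)  (reduce the b square) = y^3 - 3*y
and trace(b^4) = trace(b) trace(b^3) - trace(b^2)  (reduce the b square) = y^4 - 4*y^2 + 2
trace(b a b) = trace(b) trace(a b) - trace(a)  (reduce the b square) = y*z - x
next, trace(a b^3) = trace(b) trace(b a b) - trace(b a)  (reduce the b square) = y^2*z - x*y - z
trace(b^4 a) = trace(b) trace(a b^3) - trace(a b^2)  (reduce the b square) = y^3*z - x*y^2 - 2*y*z + x
and trace(b^4 a^-1) = trace(b^4) trace(a) - trace(b^4 a)  (eliminate a^-1) = x*y^4 - y^3*z - 3*x*y^2 + 2*y*z + x
trace(b^2 a^-2 b^2) = trace(b^4 a^-1) trace(a) - trace(b^4)  (eliminate a^-1) = x^2*y^4 - x*y^3*z - 3*x^2*y^2 - y^4 + 2*x*y*z + x^2 + 4*y^2 - 2
trace(b^2 a b^3) = trace(b) trace(b a b^3) - trace(b a b^2)  (reduce the b square) = y^4*z - x*y^3 - 3*y^2*z + 2*x*y + z
and trace(a b a b) = trace(a b) trace(a b) - trace(1)  (split on a) = z^2 - 2
and trace(a b a) = trace(a) trace(b a) - trace(b)  (reduce the a square) = x*z - y
trace(a b^2 a b) = trace(b) trace(a b a b) - trace(a b a)  (reduce the b square) = y*z^2 - x*z - y
and trace(a^2) = trace(a) trace(a) - trace(1)  (reduce the a square) = x^2 - 2
trace(a b^2 a) = trace(b) trace(a^2 b) - trace(a^2)  (reduce the b square) = x*y*z - x^2 - y^2 + 2
next, trace(a b^2 a b^2) = trace(b) trace(a b^2 a b) - trace(a b^2 a)  (reduce the b square) = y^2*z^2 - 2*x*y*z + x^2 - 2
trace(b^2 a b^3 a) = trace(b) trace(a b^2 a b^2) - trace(a b^2 a b)  (reduce the b square) = y^3*z^2 - 2*x*y^2*z + x^2*y - y*z^2 + x*z - y
and trace(b^2 a b^3 a^-1) = trace(b^2 a b^3) trace(a) - trace(b^2 a b^3 a)  (eliminate a^-1) = x*y^4*z - x^2*y^3 - y^3*z^2 - x*y^2*z + x^2*y + y*z^2 + y
and trace(b^2 a^-2 b^2 a b) = trace(b^2 a b^3 a^-1) trace(a) - trace(b^2 a b^3)  (eliminate a^-1) = x^2*y^4*z - x^3*y^3 - x*y^3*z^2 - x^2*y^2*z - y^4*z + x^3*y + x*y^3 + x*y*z^2 + 3*y^2*z - x*y - z
trace(b a b a b^2) = trace(b) trace(a b a b^2) - trace(a b a b)  (reduce the b square) = y^2*z^2 - x*y*z - y^2 - z^2 + 2
trace(b^2 a b a b^2) = trace(b) trace(b a b a b^2) - trace(b a b a b)  (reduce the b square) = y^3*z^2 - x*y^2*z - y^3 - 2*y*z^2 + x*z + 3*y
and trace(a b a b a b) = trace(b a) trace(b a b a) - trace(b^-1 a^-1)  (split on b) = z^3 - 3*z
trace(a b a b a) = trace(a) trace(b a b a) - trace(b a b)  (reduce the a square) = x*z^2 - y*z - x
trace(a b a b^2 a b) = trace(b) trace(a b a b a b) - trace(a b a b a)  (reduce the b square) = y*z^3 - x*z^2 - 2*y*z + x
next, trace(a b a b^2 a) = trace(a) trace(b a b^2 a) - trace(b a b^2)  (reduce the a square) = x*y*z^2 - x^2*z - y^2*z + z
trace(b^2 a b a b^2 a) = trace(b) trace(a b a b^2 a b) - trace(a b a b^2 a)  (reduce the b square) = y^2*z^3 - 2*x*y*z^2 + x^2*z - y^2*z + x*y - z
trace(a^-1 b^2 a b a b^2) = trace(b^2 a b a b^2) trace(a) - trace(b^2 a b a b^2 a)  (eliminate a^-1) = x*y^3*z^2 - x^2*y^2*z - y^2*z^3 - x*y^3 + y^2*z + 2*x*y + z
trace(b^2 a^-2 b^2 a b a) = trace(a^-1 b^2 a b a b^2) trace(a) - trace(a^-1 b^2 a b a b^2 a)  (eliminate a^-1) = x^2*y^3*z^2 - x^3*y^2*z - x*y^2*z^3 - x^2*y^3 - y^3*z^2 + 2*x*y^2*z + 2*x^2*y + y^3 + 2*y*z^2 - 3*y
and trace(a^-1 b^2 a^-2 b^2 a b) = trace(b^2 a^-2 b^2 a b) trace(a) - trace(b^2 a^-2 b^2 a b a)  (eliminate a^-1) = x^3*y^4*z - x^4*y^3 - 2*x^2*y^3*z^2 - x*y^4*z + x*y^2*z^3 + x^4*y + 2*x^2*y^3 + x^2*y*z^2 + y^3*z^2 + x*y^2*z - 3*x^2*y - y^3 - 2*y*z^2 - x*z + 3*y
and trace(b a b^-1 a^-1 b^2 a^-2 b) = trace(a^-1 b^2 a^-2 b^2 a) trace(b) - trace(a^-1 b^2 a^-2 b^2 a b)  (eliminate b^-1) = -x^3*y^4*z + x^4*y^3 + x^2*y^5 + 2*x^2*y^3*z^2 - x*y^2*z^3 - x^4*y - 5*x^2*y^3 - x^2*y*z^2 - y^5 - y^3*z^2 + x*y^2*z + 4*x^2*y + 5*y^3 + 2*y*z^2 + x*z - 5*y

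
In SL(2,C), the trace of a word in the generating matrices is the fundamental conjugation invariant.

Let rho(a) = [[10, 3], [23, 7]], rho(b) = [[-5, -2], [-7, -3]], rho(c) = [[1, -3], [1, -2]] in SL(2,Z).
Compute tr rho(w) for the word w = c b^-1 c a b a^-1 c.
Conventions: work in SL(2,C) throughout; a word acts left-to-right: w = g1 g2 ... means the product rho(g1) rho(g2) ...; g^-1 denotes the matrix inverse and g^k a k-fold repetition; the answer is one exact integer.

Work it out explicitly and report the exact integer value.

-12922

rho(c) = [[1, -3], [1, -2]]
... * rho(b^-1) = [[-3, 2], [7, -5]]  ->  [[-24, 17], [-17, 12]]
... * rho(c) = [[1, -3], [1, -2]]  ->  [[-7, 38], [-5, 27]]
... * rho(a) = [[10, 3], [23, 7]]  ->  [[804, 245], [571, 174]]
... * rho(b) = [[-5, -2], [-7, -3]]  ->  [[-5735, -2343], [-4073, -1664]]
... * rho(a^-1) = [[7, -3], [-23, 10]]  ->  [[13744, -6225], [9761, -4421]]
... * rho(c) = [[1, -3], [1, -2]]  ->  [[7519, -28782], [5340, -20441]]
tr = 7519 + -20441 = -12922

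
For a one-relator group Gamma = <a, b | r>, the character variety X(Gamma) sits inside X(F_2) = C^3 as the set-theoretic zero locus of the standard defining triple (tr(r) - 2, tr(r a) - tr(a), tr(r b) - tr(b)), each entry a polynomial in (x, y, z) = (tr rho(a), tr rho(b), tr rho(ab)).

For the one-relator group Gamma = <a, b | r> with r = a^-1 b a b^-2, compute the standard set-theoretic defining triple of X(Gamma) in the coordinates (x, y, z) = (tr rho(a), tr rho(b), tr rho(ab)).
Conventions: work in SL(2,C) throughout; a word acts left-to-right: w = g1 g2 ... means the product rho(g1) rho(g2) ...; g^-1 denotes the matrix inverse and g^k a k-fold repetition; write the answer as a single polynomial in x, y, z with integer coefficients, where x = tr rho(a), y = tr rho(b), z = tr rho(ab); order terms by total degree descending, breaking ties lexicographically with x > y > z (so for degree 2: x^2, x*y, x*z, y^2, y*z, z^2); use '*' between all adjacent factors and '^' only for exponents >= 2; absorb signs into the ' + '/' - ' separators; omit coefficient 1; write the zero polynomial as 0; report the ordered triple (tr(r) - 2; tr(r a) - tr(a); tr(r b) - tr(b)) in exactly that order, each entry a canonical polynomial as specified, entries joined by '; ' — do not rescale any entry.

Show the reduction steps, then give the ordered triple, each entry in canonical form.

-x*y^2*z + x^2*y + y^3 + y*z^2 - 3*y - 2; x*y - x - z; -x*y*z + x^2 + y^2 + z^2 - y - 2

tr(a b^-1) = tr(a) tr(b) - tr(a b) = x*y - z
tr(a b a) = tr(a) tr(b a) - tr(b) = x*z - y
tr(a b a b) = tr(b a) tr(b a) - tr(1)   [split at repeated b] = z^2 - 2
tr(b^-1 a b a) = tr(a b a) tr(b) - tr(a b a b) = x*y*z - y^2 - z^2 + 2
tr(b a b^-2 a) = tr(b^-1 a b a) tr(b) - tr(b^-1 a b a b) = x*y^2*z - y^3 - y*z^2 - x*z + 3*y
tr(a^-1 b a b^-2) = tr(b a b^-2) tr(a) - tr(b a b^-2 a) = -x*y^2*z + x^2*y + y^3 + y*z^2 - 3*y
tr(a^-1 b a b^-1) = tr(b a b^-1) tr(a) - tr(b a b^-1 a) = -x*y*z + x^2 + y^2 + z^2 - 2
assemble the triple (tr(r) - 2; tr(r a) - x; tr(r b) - y)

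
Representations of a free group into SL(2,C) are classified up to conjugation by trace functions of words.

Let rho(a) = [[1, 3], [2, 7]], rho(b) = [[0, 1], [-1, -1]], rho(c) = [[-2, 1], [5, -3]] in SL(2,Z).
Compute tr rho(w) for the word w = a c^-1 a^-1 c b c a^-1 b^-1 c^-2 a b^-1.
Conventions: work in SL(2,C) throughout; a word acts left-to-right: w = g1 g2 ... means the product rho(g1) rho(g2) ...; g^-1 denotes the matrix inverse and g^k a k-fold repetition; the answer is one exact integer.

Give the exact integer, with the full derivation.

rho(a) = [[1, 3], [2, 7]]
... * rho(c^-1) = [[-3, -1], [-5, -2]]  ->  [[-18, -7], [-41, -16]]
... * rho(a^-1) = [[7, -3], [-2, 1]]  ->  [[-112, 47], [-255, 107]]
... * rho(c) = [[-2, 1], [5, -3]]  ->  [[459, -253], [1045, -576]]
... * rho(b) = [[0, 1], [-1, -1]]  ->  [[253, 712], [576, 1621]]
... * rho(c) = [[-2, 1], [5, -3]]  ->  [[3054, -1883], [6953, -4287]]
... * rho(a^-1) = [[7, -3], [-2, 1]]  ->  [[25144, -11045], [57245, -25146]]
... * rho(b^-1) = [[-1, -1], [1, 0]]  ->  [[-36189, -25144], [-82391, -57245]]
... * rho(c^-1) = [[-3, -1], [-5, -2]]  ->  [[234287, 86477], [533398, 196881]]
... * rho(c^-1) = [[-3, -1], [-5, -2]]  ->  [[-1135246, -407241], [-2584599, -927160]]
... * rho(a) = [[1, 3], [2, 7]]  ->  [[-1949728, -6256425], [-4438919, -14243917]]
... * rho(b^-1) = [[-1, -1], [1, 0]]  ->  [[-4306697, 1949728], [-9804998, 4438919]]
tr = -4306697 + 4438919 = 132222

132222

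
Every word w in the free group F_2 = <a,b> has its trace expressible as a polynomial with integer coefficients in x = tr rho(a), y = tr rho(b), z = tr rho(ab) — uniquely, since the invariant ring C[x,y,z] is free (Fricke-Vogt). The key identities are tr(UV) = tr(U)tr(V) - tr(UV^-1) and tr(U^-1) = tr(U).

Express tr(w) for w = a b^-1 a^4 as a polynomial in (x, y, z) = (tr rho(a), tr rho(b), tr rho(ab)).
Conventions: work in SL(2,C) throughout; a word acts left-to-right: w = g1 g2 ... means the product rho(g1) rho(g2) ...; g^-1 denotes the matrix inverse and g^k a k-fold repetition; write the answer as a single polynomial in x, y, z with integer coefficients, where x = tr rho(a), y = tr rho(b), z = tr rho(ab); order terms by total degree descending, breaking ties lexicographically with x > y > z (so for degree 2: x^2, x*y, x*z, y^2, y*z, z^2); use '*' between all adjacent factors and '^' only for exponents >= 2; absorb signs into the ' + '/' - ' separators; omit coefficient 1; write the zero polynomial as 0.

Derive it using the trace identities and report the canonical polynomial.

x^5*y - x^4*z - 4*x^3*y + 3*x^2*z + 3*x*y - z

reduce: tr(a^2) = tr(a) * tr(a) - tr(1) = x^2 - 2
reduce: tr(a^3) = tr(a) * tr(a^2) - tr(a) = x^3 - 3*x
reduce: tr(a^4) = tr(a) * tr(a^3) - tr(a^2) = x^4 - 4*x^2 + 2
so tr(a^5) = tr(a) * tr(a^4) - tr(a^3) = x^5 - 5*x^3 + 5*x
so tr(a b a) = tr(a) * tr(b a) - tr(b) = x*z - y
tr(a b a^2) = tr(a) * tr(a b a) - tr(a b) = x^2*z - x*y - z
tr(b a^4) = tr(a) * tr(a b a^2) - tr(a b a) = x^3*z - x^2*y - 2*x*z + y
reduce: tr(a^5 b) = tr(a) * tr(b a^4) - tr(b a^3) = x^4*z - x^3*y - 3*x^2*z + 2*x*y + z
tr(a b^-1 a^4) = tr(a^5) * tr(b) - tr(a^5 b) = x^5*y - x^4*z - 4*x^3*y + 3*x^2*z + 3*x*y - z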